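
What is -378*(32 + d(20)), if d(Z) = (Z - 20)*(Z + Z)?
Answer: -12096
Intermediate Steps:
d(Z) = 2*Z*(-20 + Z) (d(Z) = (-20 + Z)*(2*Z) = 2*Z*(-20 + Z))
-378*(32 + d(20)) = -378*(32 + 2*20*(-20 + 20)) = -378*(32 + 2*20*0) = -378*(32 + 0) = -378*32 = -12096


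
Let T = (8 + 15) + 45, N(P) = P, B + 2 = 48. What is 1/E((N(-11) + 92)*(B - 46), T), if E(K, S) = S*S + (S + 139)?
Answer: 1/4831 ≈ 0.00020700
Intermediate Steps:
B = 46 (B = -2 + 48 = 46)
T = 68 (T = 23 + 45 = 68)
E(K, S) = 139 + S + S² (E(K, S) = S² + (139 + S) = 139 + S + S²)
1/E((N(-11) + 92)*(B - 46), T) = 1/(139 + 68 + 68²) = 1/(139 + 68 + 4624) = 1/4831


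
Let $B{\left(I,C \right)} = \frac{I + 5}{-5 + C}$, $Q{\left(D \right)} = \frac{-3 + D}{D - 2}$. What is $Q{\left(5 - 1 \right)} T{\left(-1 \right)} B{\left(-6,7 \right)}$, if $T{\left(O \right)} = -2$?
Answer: $\frac{1}{2} \approx 0.5$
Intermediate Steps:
$Q{\left(D \right)} = \frac{-3 + D}{-2 + D}$
$B{\left(I,C \right)} = \frac{5 + I}{-5 + C}$
$Q{\left(5 - 1 \right)} T{\left(-1 \right)} B{\left(-6,7 \right)} = \frac{-3 + \left(5 - 1\right)}{-2 + \left(5 - 1\right)} \left(-2\right) \frac{5 - 6}{-5 + 7} = \frac{-3 + 4}{-2 + 4} \left(-2\right) \frac{1}{2} \left(-1\right) = \frac{1}{2} \cdot 1 \left(-2\right) \frac{1}{2} \left(-1\right) = \frac{1}{2} \cdot 1 \left(-2\right) \left(- \frac{1}{2}\right) = \frac{1}{2} \left(-2\right) \left(- \frac{1}{2}\right) = \left(-1\right) \left(- \frac{1}{2}\right) = \frac{1}{2}$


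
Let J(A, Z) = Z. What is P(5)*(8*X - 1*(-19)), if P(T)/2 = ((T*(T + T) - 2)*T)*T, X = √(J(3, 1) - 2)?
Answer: 45600 + 19200*I ≈ 45600.0 + 19200.0*I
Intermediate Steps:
X = I (X = √(1 - 2) = √(-1) = I ≈ 1.0*I)
P(T) = 2*T²*(-2 + 2*T²) (P(T) = 2*(((T*(T + T) - 2)*T)*T) = 2*(((T*(2*T) - 2)*T)*T) = 2*(((2*T² - 2)*T)*T) = 2*(((-2 + 2*T²)*T)*T) = 2*((T*(-2 + 2*T²))*T) = 2*(T²*(-2 + 2*T²)) = 2*T²*(-2 + 2*T²))
P(5)*(8*X - 1*(-19)) = (4*5²*(-1 + 5²))*(8*I - 1*(-19)) = (4*25*(-1 + 25))*(8*I + 19) = (4*25*24)*(19 + 8*I) = 2400*(19 + 8*I) = 45600 + 19200*I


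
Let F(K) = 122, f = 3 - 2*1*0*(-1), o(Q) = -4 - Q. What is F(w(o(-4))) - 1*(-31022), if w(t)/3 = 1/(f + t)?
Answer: 31144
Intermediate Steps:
f = 3 (f = 3 - 0*(-1) = 3 - 2*0 = 3 + 0 = 3)
w(t) = 3/(3 + t)
F(w(o(-4))) - 1*(-31022) = 122 - 1*(-31022) = 122 + 31022 = 31144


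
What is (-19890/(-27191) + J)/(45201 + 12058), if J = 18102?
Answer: 492231372/1556929469 ≈ 0.31616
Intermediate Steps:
(-19890/(-27191) + J)/(45201 + 12058) = (-19890/(-27191) + 18102)/(45201 + 12058) = (-19890*(-1/27191) + 18102)/57259 = (19890/27191 + 18102)*(1/57259) = (492231372/27191)*(1/57259) = 492231372/1556929469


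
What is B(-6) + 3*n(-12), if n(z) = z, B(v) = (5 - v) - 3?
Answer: -28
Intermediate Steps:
B(v) = 2 - v
B(-6) + 3*n(-12) = (2 - 1*(-6)) + 3*(-12) = (2 + 6) - 36 = 8 - 36 = -28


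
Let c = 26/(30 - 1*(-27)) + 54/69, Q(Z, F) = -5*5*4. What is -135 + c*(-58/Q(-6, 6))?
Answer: -4401077/32775 ≈ -134.28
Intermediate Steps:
Q(Z, F) = -100 (Q(Z, F) = -25*4 = -100)
c = 1624/1311 (c = 26/(30 + 27) + 54*(1/69) = 26/57 + 18/23 = 1624/1311 ≈ 1.2387)
-135 + c*(-58/Q(-6, 6)) = -135 + 1624*(-58/(-100))/1311 = -135 + 1624*(-58*(-1/100))/1311 = -135 + (1624/1311)*(29/50) = -135 + 23548/32775 = -4401077/32775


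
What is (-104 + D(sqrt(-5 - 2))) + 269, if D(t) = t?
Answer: 165 + I*sqrt(7) ≈ 165.0 + 2.6458*I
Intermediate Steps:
(-104 + D(sqrt(-5 - 2))) + 269 = (-104 + sqrt(-5 - 2)) + 269 = (-104 + sqrt(-7)) + 269 = (-104 + I*sqrt(7)) + 269 = 165 + I*sqrt(7)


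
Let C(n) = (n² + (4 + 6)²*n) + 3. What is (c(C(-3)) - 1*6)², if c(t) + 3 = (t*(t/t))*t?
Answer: 6878214225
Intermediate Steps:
C(n) = 3 + n² + 100*n (C(n) = (n² + 10²*n) + 3 = (n² + 100*n) + 3 = 3 + n² + 100*n)
c(t) = -3 + t² (c(t) = -3 + (t*(t/t))*t = -3 + (t*1)*t = -3 + t*t = -3 + t²)
(c(C(-3)) - 1*6)² = ((-3 + (3 + (-3)² + 100*(-3))²) - 1*6)² = ((-3 + (3 + 9 - 300)²) - 6)² = ((-3 + (-288)²) - 6)² = ((-3 + 82944) - 6)² = (82941 - 6)² = 82935² = 6878214225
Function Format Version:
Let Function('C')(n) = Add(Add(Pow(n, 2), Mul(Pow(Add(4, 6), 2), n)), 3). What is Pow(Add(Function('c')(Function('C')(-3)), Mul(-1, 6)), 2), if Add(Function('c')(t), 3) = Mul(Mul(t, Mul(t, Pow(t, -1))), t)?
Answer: 6878214225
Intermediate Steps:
Function('C')(n) = Add(3, Pow(n, 2), Mul(100, n)) (Function('C')(n) = Add(Add(Pow(n, 2), Mul(Pow(10, 2), n)), 3) = Add(Add(Pow(n, 2), Mul(100, n)), 3) = Add(3, Pow(n, 2), Mul(100, n)))
Function('c')(t) = Add(-3, Pow(t, 2)) (Function('c')(t) = Add(-3, Mul(Mul(t, Mul(t, Pow(t, -1))), t)) = Add(-3, Mul(Mul(t, 1), t)) = Add(-3, Mul(t, t)) = Add(-3, Pow(t, 2)))
Pow(Add(Function('c')(Function('C')(-3)), Mul(-1, 6)), 2) = Pow(Add(Add(-3, Pow(Add(3, Pow(-3, 2), Mul(100, -3)), 2)), Mul(-1, 6)), 2) = Pow(Add(Add(-3, Pow(Add(3, 9, -300), 2)), -6), 2) = Pow(Add(Add(-3, Pow(-288, 2)), -6), 2) = Pow(Add(Add(-3, 82944), -6), 2) = Pow(Add(82941, -6), 2) = Pow(82935, 2) = 6878214225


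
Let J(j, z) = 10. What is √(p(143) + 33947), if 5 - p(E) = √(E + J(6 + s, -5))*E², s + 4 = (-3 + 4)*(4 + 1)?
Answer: √(33952 - 61347*√17) ≈ 467.96*I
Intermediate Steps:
s = 1 (s = -4 + (-3 + 4)*(4 + 1) = -4 + 1*5 = -4 + 5 = 1)
p(E) = 5 - E²*√(10 + E) (p(E) = 5 - √(E + 10)*E² = 5 - √(10 + E)*E² = 5 - E²*√(10 + E))
√(p(143) + 33947) = √((5 - 1*143²*√(10 + 143)) + 33947) = √((5 - 1*20449*√153) + 33947) = √((5 - 1*20449*3*√17) + 33947) = √((5 - 61347*√17) + 33947) = √(33952 - 61347*√17)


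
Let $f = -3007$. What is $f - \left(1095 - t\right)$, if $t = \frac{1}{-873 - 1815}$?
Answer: $- \frac{11026177}{2688} \approx -4102.0$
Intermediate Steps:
$t = - \frac{1}{2688}$ ($t = \frac{1}{-2688} = - \frac{1}{2688} \approx -0.00037202$)
$f - \left(1095 - t\right) = -3007 - \left(1095 - - \frac{1}{2688}\right) = -3007 - \left(1095 + \frac{1}{2688}\right) = -3007 - \frac{2943361}{2688} = - \frac{11026177}{2688}$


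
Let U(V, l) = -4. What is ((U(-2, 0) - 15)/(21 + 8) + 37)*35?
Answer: 36890/29 ≈ 1272.1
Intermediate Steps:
((U(-2, 0) - 15)/(21 + 8) + 37)*35 = ((-4 - 15)/(21 + 8) + 37)*35 = (-19/29 + 37)*35 = (1054/29)*35 = 36890/29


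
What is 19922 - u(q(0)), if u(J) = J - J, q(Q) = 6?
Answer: 19922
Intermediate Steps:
u(J) = 0
19922 - u(q(0)) = 19922 - 1*0 = 19922 + 0 = 19922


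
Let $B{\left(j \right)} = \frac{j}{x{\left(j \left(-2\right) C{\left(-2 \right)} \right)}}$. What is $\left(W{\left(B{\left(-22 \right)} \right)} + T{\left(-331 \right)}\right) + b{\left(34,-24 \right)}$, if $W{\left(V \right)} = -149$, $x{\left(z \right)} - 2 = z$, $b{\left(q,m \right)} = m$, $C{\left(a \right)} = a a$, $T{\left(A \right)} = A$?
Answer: $-504$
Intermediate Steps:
$C{\left(a \right)} = a^{2}$
$x{\left(z \right)} = 2 + z$
$B{\left(j \right)} = \frac{j}{2 - 8 j}$ ($B{\left(j \right)} = \frac{j}{2 + j \left(-2\right) \left(-2\right)^{2}} = \frac{j}{2 + - 2 j 4} = \frac{j}{2 - 8 j}$)
$\left(W{\left(B{\left(-22 \right)} \right)} + T{\left(-331 \right)}\right) + b{\left(34,-24 \right)} = \left(-149 - 331\right) - 24 = -480 - 24 = -504$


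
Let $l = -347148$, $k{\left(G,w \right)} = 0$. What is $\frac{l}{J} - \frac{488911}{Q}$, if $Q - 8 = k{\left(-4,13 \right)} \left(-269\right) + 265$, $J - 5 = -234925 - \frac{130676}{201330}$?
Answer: $- \frac{825169110681647}{461141599191} \approx -1789.4$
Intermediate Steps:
$J = - \frac{23648287138}{100665}$ ($J = 5 - \left(234925 + \frac{130676}{201330}\right) = 5 - \frac{23648790463}{100665} = - \frac{23648287138}{100665} \approx -2.3492 \cdot 10^{5}$)
$Q = 273$ ($Q = 8 + \left(0 \left(-269\right) + 265\right) = 8 + \left(0 + 265\right) = 8 + 265 = 273$)
$\frac{l}{J} - \frac{488911}{Q} = - \frac{347148}{- \frac{23648287138}{100665}} - \frac{488911}{273} = \left(-347148\right) \left(- \frac{100665}{23648287138}\right) - \frac{488911}{273} = \frac{17472826710}{11824143569} - \frac{488911}{273} = - \frac{825169110681647}{461141599191}$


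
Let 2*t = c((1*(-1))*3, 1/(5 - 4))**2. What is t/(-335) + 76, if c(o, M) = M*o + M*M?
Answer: 25458/335 ≈ 75.994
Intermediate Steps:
c(o, M) = M**2 + M*o (c(o, M) = M*o + M**2 = M**2 + M*o)
t = 2 (t = ((1/(5 - 4) + (1*(-1))*3)/(5 - 4))**2/2 = ((1/1 - 1*3)/1)**2/2 = (1*(1 - 3))**2/2 = (1*(-2))**2/2 = (1/2)*(-2)**2 = (1/2)*4 = 2)
t/(-335) + 76 = 2/(-335) + 76 = 2*(-1/335) + 76 = -2/335 + 76 = 25458/335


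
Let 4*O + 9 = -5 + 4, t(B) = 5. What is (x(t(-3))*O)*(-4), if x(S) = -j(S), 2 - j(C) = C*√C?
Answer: -20 + 50*√5 ≈ 91.803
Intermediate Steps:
j(C) = 2 - C^(3/2) (j(C) = 2 - C*√C = 2 - C^(3/2))
O = -5/2 (O = -9/4 + (-5 + 4)/4 = -9/4 + (¼)*(-1) = -9/4 - ¼ = -5/2 ≈ -2.5000)
x(S) = -2 + S^(3/2) (x(S) = -(2 - S^(3/2)) = -2 + S^(3/2))
(x(t(-3))*O)*(-4) = ((-2 + 5^(3/2))*(-5/2))*(-4) = ((-2 + 5*√5)*(-5/2))*(-4) = (5 - 25*√5/2)*(-4) = -20 + 50*√5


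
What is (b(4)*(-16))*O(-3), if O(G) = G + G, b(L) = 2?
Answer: 192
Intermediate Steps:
O(G) = 2*G
(b(4)*(-16))*O(-3) = (2*(-16))*(2*(-3)) = -32*(-6) = 192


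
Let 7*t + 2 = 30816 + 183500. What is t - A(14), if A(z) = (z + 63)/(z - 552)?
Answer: 115301471/3766 ≈ 30616.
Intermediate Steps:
t = 214314/7 (t = -2/7 + (30816 + 183500)/7 = -2/7 + (1/7)*214316 = -2/7 + 214316/7 = 214314/7 ≈ 30616.)
A(z) = (63 + z)/(-552 + z)
t - A(14) = 214314/7 - (63 + 14)/(-552 + 14) = 214314/7 - 77/(-538) = 214314/7 - (-1)*77/538 = 214314/7 - 1*(-77/538) = 214314/7 + 77/538 = 115301471/3766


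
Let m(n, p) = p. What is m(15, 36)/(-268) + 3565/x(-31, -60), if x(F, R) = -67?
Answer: -3574/67 ≈ -53.343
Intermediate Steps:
m(15, 36)/(-268) + 3565/x(-31, -60) = 36/(-268) + 3565/(-67) = 36*(-1/268) + 3565*(-1/67) = -9/67 - 3565/67 = -3574/67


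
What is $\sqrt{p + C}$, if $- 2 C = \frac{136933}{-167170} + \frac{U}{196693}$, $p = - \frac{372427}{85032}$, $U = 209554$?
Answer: $\frac{i \sqrt{244453601691374716590455231530}}{232995962187660} \approx 2.122 i$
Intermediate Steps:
$p = - \frac{372427}{85032}$ ($p = \left(-372427\right) \frac{1}{85032} = - \frac{372427}{85032} \approx -4.3798$)
$C = - \frac{8097379611}{65762337620}$ ($C = - \frac{\frac{136933}{-167170} + \frac{209554}{196693}}{2} = - \frac{136933 \left(- \frac{1}{167170}\right) + 209554 \cdot \frac{1}{196693}}{2} = - \frac{- \frac{136933}{167170} + \frac{209554}{196693}}{2} = \left(- \frac{1}{2}\right) \frac{8097379611}{32881168810} = - \frac{8097379611}{65762337620} \approx -0.12313$)
$\sqrt{p + C} = \sqrt{- \frac{372427}{85032} - \frac{8097379611}{65762337620}} = \sqrt{- \frac{6295051623971573}{1397975773125960}} = \frac{i \sqrt{244453601691374716590455231530}}{232995962187660}$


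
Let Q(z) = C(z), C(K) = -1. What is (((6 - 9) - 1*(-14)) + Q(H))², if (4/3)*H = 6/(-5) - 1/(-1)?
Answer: 100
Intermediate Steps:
H = -3/20 (H = 3*(6/(-5) - 1/(-1))/4 = 3*(6*(-⅕) - 1*(-1))/4 = 3*(-6/5 + 1)/4 = (¾)*(-⅕) = -3/20 ≈ -0.15000)
Q(z) = -1
(((6 - 9) - 1*(-14)) + Q(H))² = (((6 - 9) - 1*(-14)) - 1)² = ((-3 + 14) - 1)² = (11 - 1)² = 10² = 100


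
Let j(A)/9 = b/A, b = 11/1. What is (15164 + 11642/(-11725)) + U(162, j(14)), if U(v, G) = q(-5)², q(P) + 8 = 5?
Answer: 177891783/11725 ≈ 15172.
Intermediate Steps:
q(P) = -3 (q(P) = -8 + 5 = -3)
b = 11 (b = 11*1 = 11)
j(A) = 99/A (j(A) = 9*(11/A) = 99/A)
U(v, G) = 9 (U(v, G) = (-3)² = 9)
(15164 + 11642/(-11725)) + U(162, j(14)) = (15164 + 11642/(-11725)) + 9 = (15164 + 11642*(-1/11725)) + 9 = (15164 - 11642/11725) + 9 = 177786258/11725 + 9 = 177891783/11725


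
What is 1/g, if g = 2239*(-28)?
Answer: -1/62692 ≈ -1.5951e-5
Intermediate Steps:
g = -62692
1/g = 1/(-62692) = -1/62692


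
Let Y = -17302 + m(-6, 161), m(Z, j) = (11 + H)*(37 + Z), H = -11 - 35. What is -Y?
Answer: 18387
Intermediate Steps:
H = -46
m(Z, j) = -1295 - 35*Z (m(Z, j) = (11 - 46)*(37 + Z) = -35*(37 + Z) = -1295 - 35*Z)
Y = -18387 (Y = -17302 + (-1295 - 35*(-6)) = -17302 + (-1295 + 210) = -17302 - 1085 = -18387)
-Y = -1*(-18387) = 18387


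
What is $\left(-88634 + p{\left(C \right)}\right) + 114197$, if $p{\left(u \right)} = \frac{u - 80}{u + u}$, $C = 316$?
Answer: $\frac{4039013}{158} \approx 25563.0$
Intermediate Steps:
$p{\left(u \right)} = \frac{-80 + u}{2 u}$
$\left(-88634 + p{\left(C \right)}\right) + 114197 = \left(-88634 + \frac{-80 + 316}{2 \cdot 316}\right) + 114197 = \left(-88634 + \frac{1}{2} \cdot \frac{1}{316} \cdot 236\right) + 114197 = \left(-88634 + \frac{59}{158}\right) + 114197 = - \frac{14004113}{158} + 114197 = \frac{4039013}{158}$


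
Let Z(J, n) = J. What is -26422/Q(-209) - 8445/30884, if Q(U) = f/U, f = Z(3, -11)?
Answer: 170547537697/92652 ≈ 1.8407e+6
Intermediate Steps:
f = 3
Q(U) = 3/U
-26422/Q(-209) - 8445/30884 = -26422/(3/(-209)) - 8445/30884 = -26422/(3*(-1/209)) - 8445*1/30884 = -26422/(-3/209) - 8445/30884 = -26422*(-209/3) - 8445/30884 = 5522198/3 - 8445/30884 = 170547537697/92652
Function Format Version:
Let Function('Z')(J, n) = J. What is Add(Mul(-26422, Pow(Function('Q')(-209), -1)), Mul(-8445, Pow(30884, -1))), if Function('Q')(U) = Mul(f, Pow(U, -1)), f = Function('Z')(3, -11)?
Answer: Rational(170547537697, 92652) ≈ 1.8407e+6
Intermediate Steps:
f = 3
Function('Q')(U) = Mul(3, Pow(U, -1))
Add(Mul(-26422, Pow(Function('Q')(-209), -1)), Mul(-8445, Pow(30884, -1))) = Add(Mul(-26422, Pow(Mul(3, Pow(-209, -1)), -1)), Mul(-8445, Pow(30884, -1))) = Add(Mul(-26422, Pow(Mul(3, Rational(-1, 209)), -1)), Mul(-8445, Rational(1, 30884))) = Add(Mul(-26422, Pow(Rational(-3, 209), -1)), Rational(-8445, 30884)) = Add(Mul(-26422, Rational(-209, 3)), Rational(-8445, 30884)) = Add(Rational(5522198, 3), Rational(-8445, 30884)) = Rational(170547537697, 92652)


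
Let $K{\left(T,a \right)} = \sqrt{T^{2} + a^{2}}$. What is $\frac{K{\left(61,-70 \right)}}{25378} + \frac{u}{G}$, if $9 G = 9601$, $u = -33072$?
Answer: $- \frac{297648}{9601} + \frac{\sqrt{8621}}{25378} \approx -30.998$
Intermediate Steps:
$G = \frac{9601}{9}$ ($G = \frac{1}{9} \cdot 9601 = \frac{9601}{9} \approx 1066.8$)
$\frac{K{\left(61,-70 \right)}}{25378} + \frac{u}{G} = \frac{\sqrt{61^{2} + \left(-70\right)^{2}}}{25378} - \frac{33072}{\frac{9601}{9}} = \sqrt{3721 + 4900} \cdot \frac{1}{25378} - \frac{297648}{9601} = \sqrt{8621} \cdot \frac{1}{25378} - \frac{297648}{9601} = \frac{\sqrt{8621}}{25378} - \frac{297648}{9601} = - \frac{297648}{9601} + \frac{\sqrt{8621}}{25378}$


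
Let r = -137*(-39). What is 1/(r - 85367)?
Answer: -1/80024 ≈ -1.2496e-5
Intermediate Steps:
r = 5343
1/(r - 85367) = 1/(5343 - 85367) = 1/(-80024) = -1/80024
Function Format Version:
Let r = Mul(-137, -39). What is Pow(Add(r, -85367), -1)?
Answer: Rational(-1, 80024) ≈ -1.2496e-5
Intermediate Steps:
r = 5343
Pow(Add(r, -85367), -1) = Pow(Add(5343, -85367), -1) = Pow(-80024, -1) = Rational(-1, 80024)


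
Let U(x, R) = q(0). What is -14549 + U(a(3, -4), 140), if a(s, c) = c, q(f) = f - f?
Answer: -14549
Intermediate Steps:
q(f) = 0
U(x, R) = 0
-14549 + U(a(3, -4), 140) = -14549 + 0 = -14549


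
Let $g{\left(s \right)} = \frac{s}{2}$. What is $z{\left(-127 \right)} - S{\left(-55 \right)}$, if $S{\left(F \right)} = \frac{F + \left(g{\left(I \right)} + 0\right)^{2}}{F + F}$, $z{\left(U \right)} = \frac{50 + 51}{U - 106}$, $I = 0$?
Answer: $- \frac{435}{466} \approx -0.93348$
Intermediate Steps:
$g{\left(s \right)} = \frac{s}{2}$ ($g{\left(s \right)} = s \frac{1}{2} = \frac{s}{2}$)
$z{\left(U \right)} = \frac{101}{-106 + U}$
$S{\left(F \right)} = \frac{1}{2}$ ($S{\left(F \right)} = \frac{F + \left(\frac{1}{2} \cdot 0 + 0\right)^{2}}{F + F} = \frac{F + \left(0 + 0\right)^{2}}{2 F} = \left(F + 0^{2}\right) \frac{1}{2 F} = \left(F + 0\right) \frac{1}{2 F} = F \frac{1}{2 F} = \frac{1}{2}$)
$z{\left(-127 \right)} - S{\left(-55 \right)} = \frac{101}{-106 - 127} - \frac{1}{2} = \frac{101}{-233} - \frac{1}{2} = 101 \left(- \frac{1}{233}\right) - \frac{1}{2} = - \frac{101}{233} - \frac{1}{2} = - \frac{435}{466}$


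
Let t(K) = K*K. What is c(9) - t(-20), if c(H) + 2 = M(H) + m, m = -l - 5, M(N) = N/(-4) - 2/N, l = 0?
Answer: -14741/36 ≈ -409.47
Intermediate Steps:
M(N) = -2/N - N/4 (M(N) = N*(-¼) - 2/N = -N/4 - 2/N = -2/N - N/4)
m = -5 (m = -1*0 - 5 = 0 - 5 = -5)
t(K) = K²
c(H) = -7 - 2/H - H/4 (c(H) = -2 + ((-2/H - H/4) - 5) = -2 + (-5 - 2/H - H/4) = -7 - 2/H - H/4)
c(9) - t(-20) = (-7 - 2/9 - ¼*9) - 1*(-20)² = (-7 - 2*⅑ - 9/4) - 1*400 = (-7 - 2/9 - 9/4) - 400 = -341/36 - 400 = -14741/36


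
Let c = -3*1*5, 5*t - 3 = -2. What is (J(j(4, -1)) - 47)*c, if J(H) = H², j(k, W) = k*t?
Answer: 3477/5 ≈ 695.40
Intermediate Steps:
t = ⅕ (t = ⅗ + (⅕)*(-2) = ⅗ - ⅖ = ⅕ ≈ 0.20000)
j(k, W) = k/5 (j(k, W) = k*(⅕) = k/5)
c = -15 (c = -3*5 = -15)
(J(j(4, -1)) - 47)*c = (((⅕)*4)² - 47)*(-15) = ((⅘)² - 47)*(-15) = (16/25 - 47)*(-15) = -1159/25*(-15) = 3477/5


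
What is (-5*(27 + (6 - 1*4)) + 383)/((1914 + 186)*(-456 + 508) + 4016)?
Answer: 119/56608 ≈ 0.0021022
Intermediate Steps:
(-5*(27 + (6 - 1*4)) + 383)/((1914 + 186)*(-456 + 508) + 4016) = (-5*(27 + (6 - 4)) + 383)/(2100*52 + 4016) = (-5*(27 + 2) + 383)/(109200 + 4016) = (-5*29 + 383)/113216 = (-145 + 383)*(1/113216) = 238*(1/113216) = 119/56608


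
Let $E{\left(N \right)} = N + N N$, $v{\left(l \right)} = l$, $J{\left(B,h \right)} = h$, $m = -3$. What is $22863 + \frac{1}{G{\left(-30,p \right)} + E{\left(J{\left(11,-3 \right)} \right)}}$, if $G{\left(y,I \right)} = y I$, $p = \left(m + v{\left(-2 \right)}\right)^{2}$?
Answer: $\frac{17010071}{744} \approx 22863.0$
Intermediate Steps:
$E{\left(N \right)} = N + N^{2}$
$p = 25$ ($p = \left(-3 - 2\right)^{2} = \left(-5\right)^{2} = 25$)
$G{\left(y,I \right)} = I y$
$22863 + \frac{1}{G{\left(-30,p \right)} + E{\left(J{\left(11,-3 \right)} \right)}} = 22863 + \frac{1}{25 \left(-30\right) - 3 \left(1 - 3\right)} = 22863 + \frac{1}{-750 - -6} = 22863 + \frac{1}{-750 + 6} = 22863 + \frac{1}{-744} = 22863 - \frac{1}{744} = \frac{17010071}{744}$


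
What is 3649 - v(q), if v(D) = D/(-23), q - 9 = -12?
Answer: 83924/23 ≈ 3648.9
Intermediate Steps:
q = -3 (q = 9 - 12 = -3)
v(D) = -D/23 (v(D) = D*(-1/23) = -D/23)
3649 - v(q) = 3649 - (-1)*(-3)/23 = 3649 - 1*3/23 = 3649 - 3/23 = 83924/23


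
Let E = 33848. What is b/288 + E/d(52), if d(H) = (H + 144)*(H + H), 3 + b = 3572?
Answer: 2578085/183456 ≈ 14.053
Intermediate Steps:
b = 3569 (b = -3 + 3572 = 3569)
d(H) = 2*H*(144 + H) (d(H) = (144 + H)*(2*H) = 2*H*(144 + H))
b/288 + E/d(52) = 3569/288 + 33848/((2*52*(144 + 52))) = 3569*(1/288) + 33848/((2*52*196)) = 3569/288 + 33848/20384 = 3569/288 + 33848*(1/20384) = 3569/288 + 4231/2548 = 2578085/183456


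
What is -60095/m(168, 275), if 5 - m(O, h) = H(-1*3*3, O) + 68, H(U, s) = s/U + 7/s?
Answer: 96152/71 ≈ 1354.3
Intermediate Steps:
H(U, s) = 7/s + s/U
m(O, h) = -63 - 7/O + O/9 (m(O, h) = 5 - ((7/O + O/((-1*3*3))) + 68) = 5 - ((7/O + O/((-3*3))) + 68) = 5 - ((7/O + O/(-9)) + 68) = 5 - ((7/O + O*(-1/9)) + 68) = 5 - ((7/O - O/9) + 68) = 5 - (68 + 7/O - O/9) = 5 + (-68 - 7/O + O/9) = -63 - 7/O + O/9)
-60095/m(168, 275) = -60095/(-63 - 7/168 + (1/9)*168) = -60095/(-63 - 7*1/168 + 56/3) = -60095/(-63 - 1/24 + 56/3) = -60095/(-355/8) = -60095*(-8/355) = 96152/71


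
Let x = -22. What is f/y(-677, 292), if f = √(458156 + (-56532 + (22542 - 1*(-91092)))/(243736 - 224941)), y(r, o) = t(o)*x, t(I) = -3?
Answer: √17982845333110/413490 ≈ 10.256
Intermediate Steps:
y(r, o) = 66 (y(r, o) = -3*(-22) = 66)
f = √17982845333110/6265 (f = √(458156 + (-56532 + (22542 + 91092))/18795) = √(458156 + (-56532 + 113634)*(1/18795)) = √(458156 + 57102*(1/18795)) = √(458156 + 19034/6265) = √(2870366374/6265) = √17982845333110/6265 ≈ 676.87)
f/y(-677, 292) = (√17982845333110/6265)/66 = (√17982845333110/6265)*(1/66) = √17982845333110/413490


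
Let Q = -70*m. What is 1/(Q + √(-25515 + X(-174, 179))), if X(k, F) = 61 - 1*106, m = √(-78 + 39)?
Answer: I/(2*(-3*√710 + 35*√39)) ≈ 0.0036065*I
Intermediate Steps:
m = I*√39 (m = √(-39) = I*√39 ≈ 6.245*I)
X(k, F) = -45 (X(k, F) = 61 - 106 = -45)
Q = -70*I*√39 ≈ -437.15*I
1/(Q + √(-25515 + X(-174, 179))) = 1/(-70*I*√39 + √(-25515 - 45)) = 1/(-70*I*√39 + √(-25560)) = 1/(-70*I*√39 + 6*I*√710)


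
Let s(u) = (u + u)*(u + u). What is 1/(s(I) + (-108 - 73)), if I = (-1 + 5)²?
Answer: 1/843 ≈ 0.0011862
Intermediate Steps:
I = 16 (I = 4² = 16)
s(u) = 4*u² (s(u) = (2*u)*(2*u) = 4*u²)
1/(s(I) + (-108 - 73)) = 1/(4*16² + (-108 - 73)) = 1/(4*256 - 181) = 1/(1024 - 181) = 1/843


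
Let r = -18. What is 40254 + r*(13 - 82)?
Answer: 41496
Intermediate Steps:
40254 + r*(13 - 82) = 40254 - 18*(13 - 82) = 40254 - 18*(-69) = 40254 + 1242 = 41496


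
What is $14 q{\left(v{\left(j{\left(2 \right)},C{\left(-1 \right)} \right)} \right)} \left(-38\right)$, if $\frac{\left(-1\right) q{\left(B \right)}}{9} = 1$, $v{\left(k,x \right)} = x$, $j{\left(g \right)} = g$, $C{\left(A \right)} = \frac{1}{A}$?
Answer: $4788$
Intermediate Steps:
$q{\left(B \right)} = -9$ ($q{\left(B \right)} = \left(-9\right) 1 = -9$)
$14 q{\left(v{\left(j{\left(2 \right)},C{\left(-1 \right)} \right)} \right)} \left(-38\right) = 14 \left(-9\right) \left(-38\right) = \left(-126\right) \left(-38\right) = 4788$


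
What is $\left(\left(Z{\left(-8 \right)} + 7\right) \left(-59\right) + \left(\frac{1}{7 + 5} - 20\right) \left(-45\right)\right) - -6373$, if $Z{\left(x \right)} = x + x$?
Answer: $\frac{31201}{4} \approx 7800.3$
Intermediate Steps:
$Z{\left(x \right)} = 2 x$
$\left(\left(Z{\left(-8 \right)} + 7\right) \left(-59\right) + \left(\frac{1}{7 + 5} - 20\right) \left(-45\right)\right) - -6373 = \left(\left(2 \left(-8\right) + 7\right) \left(-59\right) + \left(\frac{1}{7 + 5} - 20\right) \left(-45\right)\right) - -6373 = \left(\left(-16 + 7\right) \left(-59\right) + \left(\frac{1}{12} - 20\right) \left(-45\right)\right) + \left(-3440 + 9813\right) = \left(\left(-9\right) \left(-59\right) + \left(\frac{1}{12} - 20\right) \left(-45\right)\right) + 6373 = \left(531 - - \frac{3585}{4}\right) + 6373 = \left(531 + \frac{3585}{4}\right) + 6373 = \frac{5709}{4} + 6373 = \frac{31201}{4}$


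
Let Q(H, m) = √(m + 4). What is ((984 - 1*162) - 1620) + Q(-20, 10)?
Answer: -798 + √14 ≈ -794.26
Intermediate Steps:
Q(H, m) = √(4 + m)
((984 - 1*162) - 1620) + Q(-20, 10) = ((984 - 1*162) - 1620) + √(4 + 10) = ((984 - 162) - 1620) + √14 = (822 - 1620) + √14 = -798 + √14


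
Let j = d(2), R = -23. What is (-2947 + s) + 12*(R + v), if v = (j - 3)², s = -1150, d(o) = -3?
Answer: -3941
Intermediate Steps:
j = -3
v = 36 (v = (-3 - 3)² = (-6)² = 36)
(-2947 + s) + 12*(R + v) = (-2947 - 1150) + 12*(-23 + 36) = -4097 + 12*13 = -4097 + 156 = -3941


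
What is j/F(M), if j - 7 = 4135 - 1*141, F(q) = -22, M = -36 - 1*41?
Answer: -4001/22 ≈ -181.86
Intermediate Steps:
M = -77 (M = -36 - 41 = -77)
j = 4001 (j = 7 + (4135 - 1*141) = 7 + (4135 - 141) = 7 + 3994 = 4001)
j/F(M) = 4001/(-22) = 4001*(-1/22) = -4001/22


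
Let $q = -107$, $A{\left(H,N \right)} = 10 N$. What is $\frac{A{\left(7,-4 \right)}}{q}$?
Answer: $\frac{40}{107} \approx 0.37383$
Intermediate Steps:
$\frac{A{\left(7,-4 \right)}}{q} = \frac{10 \left(-4\right)}{-107} = \left(-40\right) \left(- \frac{1}{107}\right) = \frac{40}{107}$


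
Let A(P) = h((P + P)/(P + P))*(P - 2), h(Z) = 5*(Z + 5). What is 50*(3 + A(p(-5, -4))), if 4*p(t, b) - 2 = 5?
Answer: -225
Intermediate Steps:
p(t, b) = 7/4 (p(t, b) = ½ + (¼)*5 = ½ + 5/4 = 7/4)
h(Z) = 25 + 5*Z (h(Z) = 5*(5 + Z) = 25 + 5*Z)
A(P) = -60 + 30*P (A(P) = (25 + 5*((P + P)/(P + P)))*(P - 2) = (25 + 5*((2*P)/((2*P))))*(-2 + P) = (25 + 5*((2*P)*(1/(2*P))))*(-2 + P) = (25 + 5*1)*(-2 + P) = (25 + 5)*(-2 + P) = 30*(-2 + P) = -60 + 30*P)
50*(3 + A(p(-5, -4))) = 50*(3 + (-60 + 30*(7/4))) = 50*(3 + (-60 + 105/2)) = 50*(3 - 15/2) = 50*(-9/2) = -225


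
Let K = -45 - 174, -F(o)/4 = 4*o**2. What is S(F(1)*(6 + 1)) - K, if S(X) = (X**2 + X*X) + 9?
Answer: 25316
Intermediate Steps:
F(o) = -16*o**2
K = -219
S(X) = 9 + 2*X**2 (S(X) = (X**2 + X**2) + 9 = 2*X**2 + 9 = 9 + 2*X**2)
S(F(1)*(6 + 1)) - K = (9 + 2*((-16*1**2)*(6 + 1))**2) - 1*(-219) = (9 + 2*(-16*1*7)**2) + 219 = (9 + 2*(-16*7)**2) + 219 = (9 + 2*(-112)**2) + 219 = (9 + 2*12544) + 219 = (9 + 25088) + 219 = 25097 + 219 = 25316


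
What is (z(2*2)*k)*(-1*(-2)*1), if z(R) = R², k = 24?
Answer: 768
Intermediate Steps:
(z(2*2)*k)*(-1*(-2)*1) = ((2*2)²*24)*(-1*(-2)*1) = (4²*24)*(2*1) = (16*24)*2 = 384*2 = 768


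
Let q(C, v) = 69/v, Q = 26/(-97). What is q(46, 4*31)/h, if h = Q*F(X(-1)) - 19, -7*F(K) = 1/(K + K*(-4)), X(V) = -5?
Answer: -702765/23992636 ≈ -0.029291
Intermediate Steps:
Q = -26/97 (Q = 26*(-1/97) = -26/97 ≈ -0.26804)
F(K) = 1/(21*K) (F(K) = -1/(7*(K + K*(-4))) = -1/(7*(K - 4*K)) = -(-1/(3*K))/7 = -(-1)/(21*K) = 1/(21*K))
h = -193489/10185 (h = -26/(2037*(-5)) - 19 = -26*(-1)/(2037*5) - 19 = -26/97*(-1/105) - 19 = 26/10185 - 19 = -193489/10185 ≈ -18.997)
q(46, 4*31)/h = (69/((4*31)))/(-193489/10185) = (69/124)*(-10185/193489) = -702765/23992636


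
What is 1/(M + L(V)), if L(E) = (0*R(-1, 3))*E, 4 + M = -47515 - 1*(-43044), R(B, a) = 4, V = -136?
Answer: -1/4475 ≈ -0.00022346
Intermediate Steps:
M = -4475 (M = -4 + (-47515 - 1*(-43044)) = -4 + (-47515 + 43044) = -4 - 4471 = -4475)
L(E) = 0 (L(E) = (0*4)*E = 0*E = 0)
1/(M + L(V)) = 1/(-4475 + 0) = 1/(-4475) = -1/4475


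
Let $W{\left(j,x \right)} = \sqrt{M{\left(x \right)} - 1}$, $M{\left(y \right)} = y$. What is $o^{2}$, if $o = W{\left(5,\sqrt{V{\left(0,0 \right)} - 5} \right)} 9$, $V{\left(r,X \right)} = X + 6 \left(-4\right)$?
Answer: $-81 + 81 i \sqrt{29} \approx -81.0 + 436.2 i$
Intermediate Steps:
$V{\left(r,X \right)} = -24 + X$ ($V{\left(r,X \right)} = X - 24 = -24 + X$)
$W{\left(j,x \right)} = \sqrt{-1 + x}$ ($W{\left(j,x \right)} = \sqrt{x - 1} = \sqrt{-1 + x}$)
$o = 9 \sqrt{-1 + i \sqrt{29}}$ ($o = \sqrt{-1 + \sqrt{\left(-24 + 0\right) - 5}} \cdot 9 = \sqrt{-1 + \sqrt{-24 - 5}} \cdot 9 = \sqrt{-1 + \sqrt{-29}} \cdot 9 = \sqrt{-1 + i \sqrt{29}} \cdot 9 = 9 \sqrt{-1 + i \sqrt{29}} \approx 13.466 + 16.197 i$)
$o^{2} = \left(9 \sqrt{-1 + i \sqrt{29}}\right)^{2} = -81 + 81 i \sqrt{29}$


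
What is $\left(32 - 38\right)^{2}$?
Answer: $36$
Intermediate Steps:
$\left(32 - 38\right)^{2} = \left(-6\right)^{2} = 36$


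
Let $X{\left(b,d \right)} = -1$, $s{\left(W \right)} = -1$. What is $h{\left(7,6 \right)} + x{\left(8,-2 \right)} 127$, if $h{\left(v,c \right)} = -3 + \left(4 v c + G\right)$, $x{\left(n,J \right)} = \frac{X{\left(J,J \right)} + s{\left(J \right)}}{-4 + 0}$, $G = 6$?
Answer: $\frac{469}{2} \approx 234.5$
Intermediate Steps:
$x{\left(n,J \right)} = \frac{1}{2}$ ($x{\left(n,J \right)} = \frac{-1 - 1}{-4 + 0} = - \frac{2}{-4} = \left(-2\right) \left(- \frac{1}{4}\right) = \frac{1}{2}$)
$h{\left(v,c \right)} = 3 + 4 c v$ ($h{\left(v,c \right)} = -3 + \left(4 v c + 6\right) = -3 + \left(4 c v + 6\right) = -3 + \left(6 + 4 c v\right) = 3 + 4 c v$)
$h{\left(7,6 \right)} + x{\left(8,-2 \right)} 127 = \left(3 + 4 \cdot 6 \cdot 7\right) + \frac{1}{2} \cdot 127 = \left(3 + 168\right) + \frac{127}{2} = 171 + \frac{127}{2} = \frac{469}{2}$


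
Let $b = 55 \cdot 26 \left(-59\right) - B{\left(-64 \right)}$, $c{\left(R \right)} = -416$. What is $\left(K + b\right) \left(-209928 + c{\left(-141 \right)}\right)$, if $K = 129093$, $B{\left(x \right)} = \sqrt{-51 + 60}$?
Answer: $-9406583680$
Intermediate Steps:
$B{\left(x \right)} = 3$ ($B{\left(x \right)} = \sqrt{9} = 3$)
$b = -84373$ ($b = 55 \cdot 26 \left(-59\right) - 3 = 1430 \left(-59\right) - 3 = -84370 - 3 = -84373$)
$\left(K + b\right) \left(-209928 + c{\left(-141 \right)}\right) = \left(129093 - 84373\right) \left(-209928 - 416\right) = 44720 \left(-210344\right) = -9406583680$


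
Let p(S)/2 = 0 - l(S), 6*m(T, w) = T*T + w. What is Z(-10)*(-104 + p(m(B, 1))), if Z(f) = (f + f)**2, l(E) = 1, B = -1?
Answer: -42400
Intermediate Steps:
m(T, w) = w/6 + T**2/6 (m(T, w) = (T*T + w)/6 = (T**2 + w)/6 = (w + T**2)/6 = w/6 + T**2/6)
Z(f) = 4*f**2 (Z(f) = (2*f)**2 = 4*f**2)
p(S) = -2 (p(S) = 2*(0 - 1*1) = 2*(0 - 1) = 2*(-1) = -2)
Z(-10)*(-104 + p(m(B, 1))) = (4*(-10)**2)*(-104 - 2) = (4*100)*(-106) = 400*(-106) = -42400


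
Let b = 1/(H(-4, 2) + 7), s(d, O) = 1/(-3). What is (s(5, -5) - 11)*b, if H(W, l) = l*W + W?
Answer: 34/15 ≈ 2.2667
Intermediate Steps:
H(W, l) = W + W*l (H(W, l) = W*l + W = W + W*l)
s(d, O) = -1/3
b = -1/5 (b = 1/(-4*(1 + 2) + 7) = 1/(-4*3 + 7) = 1/(-12 + 7) = 1/(-5) = -1/5 ≈ -0.20000)
(s(5, -5) - 11)*b = (-1/3 - 11)*(-1/5) = -34/3*(-1/5) = 34/15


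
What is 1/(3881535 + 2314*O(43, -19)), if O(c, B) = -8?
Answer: 1/3863023 ≈ 2.5886e-7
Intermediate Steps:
1/(3881535 + 2314*O(43, -19)) = 1/(3881535 + 2314*(-8)) = 1/(3881535 - 18512) = 1/3863023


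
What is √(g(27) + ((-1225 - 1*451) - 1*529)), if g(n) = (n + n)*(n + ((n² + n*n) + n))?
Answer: 3*√8827 ≈ 281.86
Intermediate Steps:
g(n) = 2*n*(2*n + 2*n²) (g(n) = (2*n)*(n + ((n² + n²) + n)) = (2*n)*(n + (2*n² + n)) = (2*n)*(n + (n + 2*n²)) = (2*n)*(2*n + 2*n²) = 2*n*(2*n + 2*n²))
√(g(27) + ((-1225 - 1*451) - 1*529)) = √(4*27²*(1 + 27) + ((-1225 - 1*451) - 1*529)) = √(4*729*28 + ((-1225 - 451) - 529)) = √(81648 + (-1676 - 529)) = √(81648 - 2205) = √79443 = 3*√8827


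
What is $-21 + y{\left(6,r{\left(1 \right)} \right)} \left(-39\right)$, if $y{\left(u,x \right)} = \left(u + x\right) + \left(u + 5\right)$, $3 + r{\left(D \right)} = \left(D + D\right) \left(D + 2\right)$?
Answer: $-801$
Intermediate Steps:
$r{\left(D \right)} = -3 + 2 D \left(2 + D\right)$ ($r{\left(D \right)} = -3 + \left(D + D\right) \left(D + 2\right) = -3 + 2 D \left(2 + D\right)$)
$y{\left(u,x \right)} = 5 + x + 2 u$ ($y{\left(u,x \right)} = \left(u + x\right) + \left(5 + u\right) = 5 + x + 2 u$)
$-21 + y{\left(6,r{\left(1 \right)} \right)} \left(-39\right) = -21 + \left(5 + \left(-3 + 2 \cdot 1^{2} + 4 \cdot 1\right) + 2 \cdot 6\right) \left(-39\right) = -21 + \left(5 + \left(-3 + 2 \cdot 1 + 4\right) + 12\right) \left(-39\right) = -21 + \left(5 + \left(-3 + 2 + 4\right) + 12\right) \left(-39\right) = -21 + \left(5 + 3 + 12\right) \left(-39\right) = -21 + 20 \left(-39\right) = -21 - 780 = -801$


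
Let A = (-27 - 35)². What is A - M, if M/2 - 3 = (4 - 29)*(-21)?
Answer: 2788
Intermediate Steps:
A = 3844 (A = (-62)² = 3844)
M = 1056 (M = 6 + 2*((4 - 29)*(-21)) = 6 + 2*(-25*(-21)) = 6 + 2*525 = 6 + 1050 = 1056)
A - M = 3844 - 1*1056 = 3844 - 1056 = 2788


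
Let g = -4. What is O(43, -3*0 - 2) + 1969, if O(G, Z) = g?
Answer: 1965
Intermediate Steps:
O(G, Z) = -4
O(43, -3*0 - 2) + 1969 = -4 + 1969 = 1965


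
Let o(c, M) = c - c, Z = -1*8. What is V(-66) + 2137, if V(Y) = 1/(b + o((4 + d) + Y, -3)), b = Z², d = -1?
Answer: 136769/64 ≈ 2137.0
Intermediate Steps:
Z = -8
b = 64 (b = (-8)² = 64)
o(c, M) = 0
V(Y) = 1/64 (V(Y) = 1/(64 + 0) = 1/64)
V(-66) + 2137 = 1/64 + 2137 = 136769/64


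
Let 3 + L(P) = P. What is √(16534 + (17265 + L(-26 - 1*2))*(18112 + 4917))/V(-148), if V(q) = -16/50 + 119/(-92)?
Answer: -9200*√24806145/3711 ≈ -12347.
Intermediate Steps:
L(P) = -3 + P
V(q) = -3711/2300 (V(q) = -16*1/50 + 119*(-1/92) = -8/25 - 119/92 = -3711/2300)
√(16534 + (17265 + L(-26 - 1*2))*(18112 + 4917))/V(-148) = √(16534 + (17265 + (-3 + (-26 - 1*2)))*(18112 + 4917))/(-3711/2300) = √(16534 + (17265 + (-3 + (-26 - 2)))*23029)*(-2300/3711) = √(16534 + (17265 + (-3 - 28))*23029)*(-2300/3711) = √(16534 + (17265 - 31)*23029)*(-2300/3711) = √(16534 + 17234*23029)*(-2300/3711) = √(16534 + 396881786)*(-2300/3711) = √396898320*(-2300/3711) = (4*√24806145)*(-2300/3711) = -9200*√24806145/3711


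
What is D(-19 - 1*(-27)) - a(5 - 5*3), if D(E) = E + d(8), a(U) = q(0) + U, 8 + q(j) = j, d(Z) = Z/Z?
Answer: 27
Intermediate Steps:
d(Z) = 1
q(j) = -8 + j
a(U) = -8 + U (a(U) = (-8 + 0) + U = -8 + U)
D(E) = 1 + E (D(E) = E + 1 = 1 + E)
D(-19 - 1*(-27)) - a(5 - 5*3) = (1 + (-19 - 1*(-27))) - (-8 + (5 - 5*3)) = (1 + (-19 + 27)) - (-8 + (5 - 15)) = (1 + 8) - (-8 - 10) = 9 - 1*(-18) = 9 + 18 = 27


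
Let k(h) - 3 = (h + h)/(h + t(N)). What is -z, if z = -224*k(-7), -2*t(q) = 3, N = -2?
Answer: 17696/17 ≈ 1040.9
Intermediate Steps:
t(q) = -3/2 (t(q) = -½*3 = -3/2)
k(h) = 3 + 2*h/(-3/2 + h) (k(h) = 3 + (h + h)/(h - 3/2) = 3 + (2*h)/(-3/2 + h) = 3 + 2*h/(-3/2 + h))
z = -17696/17 (z = -224*(-9 + 10*(-7))/(-3 + 2*(-7)) = -224*(-9 - 70)/(-3 - 14) = -224*(-79)/(-17) = -(-224)*(-79)/17 = -224*79/17 = -17696/17 ≈ -1040.9)
-z = -1*(-17696/17) = 17696/17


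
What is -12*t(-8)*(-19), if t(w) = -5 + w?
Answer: -2964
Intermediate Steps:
-12*t(-8)*(-19) = -12*(-5 - 8)*(-19) = -12*(-13)*(-19) = 156*(-19) = -2964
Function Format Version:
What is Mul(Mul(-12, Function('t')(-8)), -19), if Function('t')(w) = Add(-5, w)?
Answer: -2964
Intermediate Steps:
Mul(Mul(-12, Function('t')(-8)), -19) = Mul(Mul(-12, Add(-5, -8)), -19) = Mul(Mul(-12, -13), -19) = Mul(156, -19) = -2964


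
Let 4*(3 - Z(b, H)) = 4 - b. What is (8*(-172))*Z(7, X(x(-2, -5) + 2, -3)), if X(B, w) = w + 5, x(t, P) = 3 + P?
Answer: -5160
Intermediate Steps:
X(B, w) = 5 + w
Z(b, H) = 2 + b/4 (Z(b, H) = 3 - (4 - b)/4 = 3 + (-1 + b/4) = 2 + b/4)
(8*(-172))*Z(7, X(x(-2, -5) + 2, -3)) = (8*(-172))*(2 + (¼)*7) = -1376*(2 + 7/4) = -1376*15/4 = -5160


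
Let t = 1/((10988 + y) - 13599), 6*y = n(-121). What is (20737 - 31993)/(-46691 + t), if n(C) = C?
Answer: 177698472/737110823 ≈ 0.24107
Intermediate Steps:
y = -121/6 (y = (1/6)*(-121) = -121/6 ≈ -20.167)
t = -6/15787 (t = 1/((10988 - 121/6) - 13599) = 1/(65807/6 - 13599) = 1/(-15787/6) = -6/15787 ≈ -0.00038006)
(20737 - 31993)/(-46691 + t) = (20737 - 31993)/(-46691 - 6/15787) = -11256/(-737110823/15787) = -11256*(-15787/737110823) = 177698472/737110823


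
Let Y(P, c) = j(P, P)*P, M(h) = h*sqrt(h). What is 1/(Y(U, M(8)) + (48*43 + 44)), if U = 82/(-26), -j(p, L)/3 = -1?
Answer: 13/27281 ≈ 0.00047652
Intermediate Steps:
M(h) = h**(3/2)
j(p, L) = 3 (j(p, L) = -3*(-1) = 3)
U = -41/13 (U = 82*(-1/26) = -41/13 ≈ -3.1538)
Y(P, c) = 3*P
1/(Y(U, M(8)) + (48*43 + 44)) = 1/(3*(-41/13) + (48*43 + 44)) = 1/(-123/13 + (2064 + 44)) = 1/(-123/13 + 2108) = 1/(27281/13) = 13/27281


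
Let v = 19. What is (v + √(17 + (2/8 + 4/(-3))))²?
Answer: (114 + √573)²/36 ≈ 528.52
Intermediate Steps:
(v + √(17 + (2/8 + 4/(-3))))² = (19 + √(17 + (2/8 + 4/(-3))))² = (19 + √(17 + (2*(⅛) + 4*(-⅓))))² = (19 + √(17 + (¼ - 4/3)))² = (19 + √(17 - 13/12))² = (19 + √(191/12))² = (19 + √573/6)²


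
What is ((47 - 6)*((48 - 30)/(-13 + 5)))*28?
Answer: -2583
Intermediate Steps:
((47 - 6)*((48 - 30)/(-13 + 5)))*28 = (41*(18/(-8)))*28 = (41*(18*(-1/8)))*28 = (41*(-9/4))*28 = -369/4*28 = -2583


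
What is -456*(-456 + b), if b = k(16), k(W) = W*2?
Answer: 193344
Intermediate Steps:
k(W) = 2*W
b = 32 (b = 2*16 = 32)
-456*(-456 + b) = -456*(-456 + 32) = -456*(-424) = 193344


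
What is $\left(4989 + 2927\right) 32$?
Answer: $253312$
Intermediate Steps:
$\left(4989 + 2927\right) 32 = 7916 \cdot 32 = 253312$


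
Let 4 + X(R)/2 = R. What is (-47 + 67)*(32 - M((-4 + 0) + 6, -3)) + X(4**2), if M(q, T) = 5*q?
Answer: 464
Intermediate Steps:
X(R) = -8 + 2*R
(-47 + 67)*(32 - M((-4 + 0) + 6, -3)) + X(4**2) = (-47 + 67)*(32 - 5*((-4 + 0) + 6)) + (-8 + 2*4**2) = 20*(32 - 5*(-4 + 6)) + (-8 + 2*16) = 20*(32 - 5*2) + (-8 + 32) = 20*(32 - 1*10) + 24 = 20*(32 - 10) + 24 = 20*22 + 24 = 440 + 24 = 464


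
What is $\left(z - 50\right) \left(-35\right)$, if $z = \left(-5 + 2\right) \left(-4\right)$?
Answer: $1330$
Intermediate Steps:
$z = 12$ ($z = \left(-3\right) \left(-4\right) = 12$)
$\left(z - 50\right) \left(-35\right) = \left(12 - 50\right) \left(-35\right) = \left(-38\right) \left(-35\right) = 1330$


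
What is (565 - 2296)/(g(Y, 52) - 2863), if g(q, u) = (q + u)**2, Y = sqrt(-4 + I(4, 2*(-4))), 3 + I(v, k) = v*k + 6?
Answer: 1731/2051 + 7501*I*sqrt(33)/16408 ≈ 0.84398 + 2.6262*I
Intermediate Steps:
I(v, k) = 3 + k*v (I(v, k) = -3 + (v*k + 6) = -3 + (k*v + 6) = -3 + (6 + k*v) = 3 + k*v)
Y = I*sqrt(33) (Y = sqrt(-4 + (3 + (2*(-4))*4)) = sqrt(-4 + (3 - 8*4)) = sqrt(-4 + (3 - 32)) = sqrt(-4 - 29) = sqrt(-33) = I*sqrt(33) ≈ 5.7446*I)
(565 - 2296)/(g(Y, 52) - 2863) = (565 - 2296)/((I*sqrt(33) + 52)**2 - 2863) = -1731/((52 + I*sqrt(33))**2 - 2863) = -1731/(-2863 + (52 + I*sqrt(33))**2)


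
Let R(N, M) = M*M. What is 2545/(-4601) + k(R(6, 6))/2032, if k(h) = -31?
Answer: -5314071/9349232 ≈ -0.56840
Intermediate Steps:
R(N, M) = M**2
2545/(-4601) + k(R(6, 6))/2032 = 2545/(-4601) - 31/2032 = 2545*(-1/4601) - 31*1/2032 = -2545/4601 - 31/2032 = -5314071/9349232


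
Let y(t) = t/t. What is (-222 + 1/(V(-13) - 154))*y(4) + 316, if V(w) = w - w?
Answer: 14475/154 ≈ 93.994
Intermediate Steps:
V(w) = 0
y(t) = 1
(-222 + 1/(V(-13) - 154))*y(4) + 316 = (-222 + 1/(0 - 154))*1 + 316 = (-222 + 1/(-154))*1 + 316 = (-222 - 1/154)*1 + 316 = -34189/154*1 + 316 = -34189/154 + 316 = 14475/154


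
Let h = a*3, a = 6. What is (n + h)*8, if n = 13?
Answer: 248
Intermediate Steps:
h = 18 (h = 6*3 = 18)
(n + h)*8 = (13 + 18)*8 = 31*8 = 248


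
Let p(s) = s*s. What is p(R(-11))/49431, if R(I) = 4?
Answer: 16/49431 ≈ 0.00032368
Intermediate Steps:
p(s) = s²
p(R(-11))/49431 = 4²/49431 = 16*(1/49431) = 16/49431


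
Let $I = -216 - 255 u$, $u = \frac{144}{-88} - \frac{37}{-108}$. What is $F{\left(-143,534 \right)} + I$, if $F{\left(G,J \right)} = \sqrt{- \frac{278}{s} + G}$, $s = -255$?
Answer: $\frac{45109}{396} + \frac{i \sqrt{9227685}}{255} \approx 113.91 + 11.913 i$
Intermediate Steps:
$F{\left(G,J \right)} = \sqrt{\frac{278}{255} + G}$ ($F{\left(G,J \right)} = \sqrt{- \frac{278}{-255} + G} = \sqrt{\left(-278\right) \left(- \frac{1}{255}\right) + G} = \sqrt{\frac{278}{255} + G}$)
$u = - \frac{1537}{1188}$ ($u = 144 \left(- \frac{1}{88}\right) - - \frac{37}{108} = - \frac{18}{11} + \frac{37}{108} = - \frac{1537}{1188} \approx -1.2938$)
$I = \frac{45109}{396}$ ($I = -216 - - \frac{130645}{396} = -216 + \frac{130645}{396} = \frac{45109}{396} \approx 113.91$)
$F{\left(-143,534 \right)} + I = \frac{\sqrt{70890 + 65025 \left(-143\right)}}{255} + \frac{45109}{396} = \frac{\sqrt{70890 - 9298575}}{255} + \frac{45109}{396} = \frac{\sqrt{-9227685}}{255} + \frac{45109}{396} = \frac{i \sqrt{9227685}}{255} + \frac{45109}{396} = \frac{45109}{396} + \frac{i \sqrt{9227685}}{255}$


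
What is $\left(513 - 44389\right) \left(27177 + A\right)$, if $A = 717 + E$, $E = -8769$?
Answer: $-839128500$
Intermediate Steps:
$A = -8052$ ($A = 717 - 8769 = -8052$)
$\left(513 - 44389\right) \left(27177 + A\right) = \left(513 - 44389\right) \left(27177 - 8052\right) = \left(-43876\right) 19125 = -839128500$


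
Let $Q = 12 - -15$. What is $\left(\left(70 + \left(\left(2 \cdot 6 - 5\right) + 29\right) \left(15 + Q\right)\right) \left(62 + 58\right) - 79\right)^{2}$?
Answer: $36009237121$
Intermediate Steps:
$Q = 27$ ($Q = 12 + 15 = 27$)
$\left(\left(70 + \left(\left(2 \cdot 6 - 5\right) + 29\right) \left(15 + Q\right)\right) \left(62 + 58\right) - 79\right)^{2} = \left(\left(70 + \left(\left(2 \cdot 6 - 5\right) + 29\right) \left(15 + 27\right)\right) \left(62 + 58\right) - 79\right)^{2} = \left(\left(70 + \left(\left(12 - 5\right) + 29\right) 42\right) 120 - 79\right)^{2} = \left(\left(70 + \left(7 + 29\right) 42\right) 120 - 79\right)^{2} = \left(\left(70 + 36 \cdot 42\right) 120 - 79\right)^{2} = \left(\left(70 + 1512\right) 120 - 79\right)^{2} = \left(1582 \cdot 120 - 79\right)^{2} = \left(189840 - 79\right)^{2} = 189761^{2} = 36009237121$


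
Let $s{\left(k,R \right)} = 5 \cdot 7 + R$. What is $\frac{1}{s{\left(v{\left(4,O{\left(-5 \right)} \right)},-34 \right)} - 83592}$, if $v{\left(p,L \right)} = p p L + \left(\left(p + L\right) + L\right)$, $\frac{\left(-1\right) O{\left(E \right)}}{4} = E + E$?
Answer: $- \frac{1}{83591} \approx -1.1963 \cdot 10^{-5}$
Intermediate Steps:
$O{\left(E \right)} = - 8 E$ ($O{\left(E \right)} = - 4 \left(E + E\right) = - 4 \cdot 2 E = - 8 E$)
$v{\left(p,L \right)} = p + 2 L + L p^{2}$ ($v{\left(p,L \right)} = p^{2} L + \left(\left(L + p\right) + L\right) = L p^{2} + \left(p + 2 L\right) = p + 2 L + L p^{2}$)
$s{\left(k,R \right)} = 35 + R$
$\frac{1}{s{\left(v{\left(4,O{\left(-5 \right)} \right)},-34 \right)} - 83592} = \frac{1}{\left(35 - 34\right) - 83592} = \frac{1}{1 - 83592} = \frac{1}{-83591} = - \frac{1}{83591}$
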